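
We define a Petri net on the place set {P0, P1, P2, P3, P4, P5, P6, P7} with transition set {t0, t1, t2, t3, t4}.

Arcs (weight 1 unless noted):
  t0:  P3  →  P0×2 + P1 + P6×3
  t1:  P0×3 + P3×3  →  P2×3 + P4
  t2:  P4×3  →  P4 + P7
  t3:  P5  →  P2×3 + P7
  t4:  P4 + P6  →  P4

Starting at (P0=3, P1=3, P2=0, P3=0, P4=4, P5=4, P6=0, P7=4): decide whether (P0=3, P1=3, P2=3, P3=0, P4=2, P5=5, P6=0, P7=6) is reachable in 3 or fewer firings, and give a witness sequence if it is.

depth 0: 1 marking
depth 1: 3 markings reached so far
depth 2: 5 markings reached so far
depth 3: 7 markings reached so far
target is not among the 7 markings reachable within 3 steps

NO — not reachable within 3 firings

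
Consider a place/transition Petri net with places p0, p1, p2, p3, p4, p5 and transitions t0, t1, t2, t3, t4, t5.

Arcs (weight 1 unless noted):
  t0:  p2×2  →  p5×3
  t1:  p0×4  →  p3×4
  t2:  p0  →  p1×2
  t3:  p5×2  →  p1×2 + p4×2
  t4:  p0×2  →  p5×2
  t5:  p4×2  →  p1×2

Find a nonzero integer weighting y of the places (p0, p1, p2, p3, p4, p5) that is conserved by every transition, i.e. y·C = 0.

Incidence matrix C (rows=places, cols=transitions):
       t0   t1   t2   t3   t4   t5
   p0   0   -4   -1    0   -2    0
   p1   0    0    2    2    0    2
   p2  -2    0    0    0    0    0
   p3   0    4    0    0    0    0
   p4   0    0    0    2    0   -2
   p5   3    0    0   -2    2    0

Candidate y = [2, 1, 3, 2, 1, 2]; check y·C column-wise:
  col t0: 2·0 + 1·0 + 3·-2 + 2·0 + 1·0 + 2·3 = 0
  col t1: 2·-4 + 1·0 + 3·0 + 2·4 + 1·0 + 2·0 = 0
  col t2: 2·-1 + 1·2 + 3·0 + 2·0 + 1·0 + 2·0 = 0
  col t3: 2·0 + 1·2 + 3·0 + 2·0 + 1·2 + 2·-2 = 0
  col t4: 2·-2 + 1·0 + 3·0 + 2·0 + 1·0 + 2·2 = 0
  col t5: 2·0 + 1·2 + 3·0 + 2·0 + 1·-2 + 2·0 = 0

y = (p0:2, p1:1, p2:3, p3:2, p4:1, p5:2)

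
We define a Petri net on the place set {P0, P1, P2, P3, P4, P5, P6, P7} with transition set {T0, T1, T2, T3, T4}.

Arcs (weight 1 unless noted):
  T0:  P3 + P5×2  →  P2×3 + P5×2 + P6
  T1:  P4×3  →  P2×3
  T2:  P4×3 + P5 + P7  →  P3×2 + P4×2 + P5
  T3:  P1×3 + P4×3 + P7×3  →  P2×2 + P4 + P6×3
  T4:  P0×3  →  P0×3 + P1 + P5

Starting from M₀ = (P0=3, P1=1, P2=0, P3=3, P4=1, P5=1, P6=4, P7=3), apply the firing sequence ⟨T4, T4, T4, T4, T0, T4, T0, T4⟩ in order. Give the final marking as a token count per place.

(P0=3, P1=7, P2=6, P3=1, P4=1, P5=7, P6=6, P7=3)

step 1: fire T4:  (P0=3, P1=1, P2=0, P3=3, P4=1, P5=1, P6=4, P7=3) → (P0=3, P1=2, P2=0, P3=3, P4=1, P5=2, P6=4, P7=3)
step 2: fire T4:  (P0=3, P1=2, P2=0, P3=3, P4=1, P5=2, P6=4, P7=3) → (P0=3, P1=3, P2=0, P3=3, P4=1, P5=3, P6=4, P7=3)
step 3: fire T4:  (P0=3, P1=3, P2=0, P3=3, P4=1, P5=3, P6=4, P7=3) → (P0=3, P1=4, P2=0, P3=3, P4=1, P5=4, P6=4, P7=3)
step 4: fire T4:  (P0=3, P1=4, P2=0, P3=3, P4=1, P5=4, P6=4, P7=3) → (P0=3, P1=5, P2=0, P3=3, P4=1, P5=5, P6=4, P7=3)
step 5: fire T0:  (P0=3, P1=5, P2=0, P3=3, P4=1, P5=5, P6=4, P7=3) → (P0=3, P1=5, P2=3, P3=2, P4=1, P5=5, P6=5, P7=3)
step 6: fire T4:  (P0=3, P1=5, P2=3, P3=2, P4=1, P5=5, P6=5, P7=3) → (P0=3, P1=6, P2=3, P3=2, P4=1, P5=6, P6=5, P7=3)
step 7: fire T0:  (P0=3, P1=6, P2=3, P3=2, P4=1, P5=6, P6=5, P7=3) → (P0=3, P1=6, P2=6, P3=1, P4=1, P5=6, P6=6, P7=3)
step 8: fire T4:  (P0=3, P1=6, P2=6, P3=1, P4=1, P5=6, P6=6, P7=3) → (P0=3, P1=7, P2=6, P3=1, P4=1, P5=7, P6=6, P7=3)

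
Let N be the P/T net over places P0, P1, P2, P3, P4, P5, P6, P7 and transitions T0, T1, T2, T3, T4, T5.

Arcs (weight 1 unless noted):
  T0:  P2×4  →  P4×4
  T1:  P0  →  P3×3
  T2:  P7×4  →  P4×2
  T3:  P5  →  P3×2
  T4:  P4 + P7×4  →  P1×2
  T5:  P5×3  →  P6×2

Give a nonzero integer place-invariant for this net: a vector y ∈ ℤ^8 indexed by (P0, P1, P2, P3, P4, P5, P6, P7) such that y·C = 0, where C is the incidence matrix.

y = (P0:3, P1:0, P2:0, P3:1, P4:0, P5:2, P6:3, P7:0)

Incidence matrix C (rows=places, cols=transitions):
       T0   T1   T2   T3   T4   T5
   P0   0   -1    0    0    0    0
   P1   0    0    0    0    2    0
   P2  -4    0    0    0    0    0
   P3   0    3    0    2    0    0
   P4   4    0    2    0   -1    0
   P5   0    0    0   -1    0   -3
   P6   0    0    0    0    0    2
   P7   0    0   -4    0   -4    0

Candidate y = [3, 0, 0, 1, 0, 2, 3, 0]; check y·C column-wise:
  col T0: 3·0 + 0·-4 + 1·0 + 0·4 + 2·0 + 3·0 = 0
  col T1: 3·-1 + 1·3 + 2·0 + 3·0 = 0
  col T2: 3·0 + 1·0 + 0·2 + 2·0 + 3·0 + 0·-4 = 0
  col T3: 3·0 + 1·2 + 2·-1 + 3·0 = 0
  col T4: 3·0 + 0·2 + 1·0 + 0·-1 + 2·0 + 3·0 + 0·-4 = 0
  col T5: 3·0 + 1·0 + 2·-3 + 3·2 = 0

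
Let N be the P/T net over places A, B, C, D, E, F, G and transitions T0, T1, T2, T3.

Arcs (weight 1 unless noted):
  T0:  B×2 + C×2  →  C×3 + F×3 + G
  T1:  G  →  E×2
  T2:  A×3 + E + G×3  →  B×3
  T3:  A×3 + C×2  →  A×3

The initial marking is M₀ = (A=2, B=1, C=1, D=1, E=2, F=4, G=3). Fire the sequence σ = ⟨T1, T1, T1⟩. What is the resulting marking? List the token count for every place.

step 1: fire T1:  (A=2, B=1, C=1, D=1, E=2, F=4, G=3) → (A=2, B=1, C=1, D=1, E=4, F=4, G=2)
step 2: fire T1:  (A=2, B=1, C=1, D=1, E=4, F=4, G=2) → (A=2, B=1, C=1, D=1, E=6, F=4, G=1)
step 3: fire T1:  (A=2, B=1, C=1, D=1, E=6, F=4, G=1) → (A=2, B=1, C=1, D=1, E=8, F=4, G=0)

(A=2, B=1, C=1, D=1, E=8, F=4, G=0)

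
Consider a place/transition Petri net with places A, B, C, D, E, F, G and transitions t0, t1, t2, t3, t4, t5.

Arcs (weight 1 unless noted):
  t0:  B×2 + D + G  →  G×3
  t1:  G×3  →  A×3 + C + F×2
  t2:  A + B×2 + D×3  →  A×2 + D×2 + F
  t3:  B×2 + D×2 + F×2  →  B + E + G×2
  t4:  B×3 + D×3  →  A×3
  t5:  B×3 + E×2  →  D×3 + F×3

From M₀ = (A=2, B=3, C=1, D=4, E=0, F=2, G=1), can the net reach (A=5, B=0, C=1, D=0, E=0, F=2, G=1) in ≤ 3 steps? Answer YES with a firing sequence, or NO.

NO — not reachable within 3 firings

depth 0: 1 marking
depth 1: 5 markings reached so far
depth 2: 8 markings reached so far
depth 3: 10 markings reached so far
target is not among the 10 markings reachable within 3 steps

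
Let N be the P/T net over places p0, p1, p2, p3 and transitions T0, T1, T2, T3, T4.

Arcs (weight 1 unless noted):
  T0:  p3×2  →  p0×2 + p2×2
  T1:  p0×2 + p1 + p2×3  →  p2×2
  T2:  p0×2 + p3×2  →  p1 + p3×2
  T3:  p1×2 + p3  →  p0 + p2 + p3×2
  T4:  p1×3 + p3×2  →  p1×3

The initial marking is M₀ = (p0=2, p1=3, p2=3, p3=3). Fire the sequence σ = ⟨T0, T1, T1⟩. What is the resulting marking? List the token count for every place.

step 1: fire T0:  (p0=2, p1=3, p2=3, p3=3) → (p0=4, p1=3, p2=5, p3=1)
step 2: fire T1:  (p0=4, p1=3, p2=5, p3=1) → (p0=2, p1=2, p2=4, p3=1)
step 3: fire T1:  (p0=2, p1=2, p2=4, p3=1) → (p0=0, p1=1, p2=3, p3=1)

(p0=0, p1=1, p2=3, p3=1)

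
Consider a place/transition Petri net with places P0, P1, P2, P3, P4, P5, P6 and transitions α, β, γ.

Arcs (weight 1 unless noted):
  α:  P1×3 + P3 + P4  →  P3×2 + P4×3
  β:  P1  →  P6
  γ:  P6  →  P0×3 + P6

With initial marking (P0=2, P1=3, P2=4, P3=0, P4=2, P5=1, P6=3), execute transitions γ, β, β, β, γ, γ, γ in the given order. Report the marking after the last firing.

step 1: fire γ:  (P0=2, P1=3, P2=4, P3=0, P4=2, P5=1, P6=3) → (P0=5, P1=3, P2=4, P3=0, P4=2, P5=1, P6=3)
step 2: fire β:  (P0=5, P1=3, P2=4, P3=0, P4=2, P5=1, P6=3) → (P0=5, P1=2, P2=4, P3=0, P4=2, P5=1, P6=4)
step 3: fire β:  (P0=5, P1=2, P2=4, P3=0, P4=2, P5=1, P6=4) → (P0=5, P1=1, P2=4, P3=0, P4=2, P5=1, P6=5)
step 4: fire β:  (P0=5, P1=1, P2=4, P3=0, P4=2, P5=1, P6=5) → (P0=5, P1=0, P2=4, P3=0, P4=2, P5=1, P6=6)
step 5: fire γ:  (P0=5, P1=0, P2=4, P3=0, P4=2, P5=1, P6=6) → (P0=8, P1=0, P2=4, P3=0, P4=2, P5=1, P6=6)
step 6: fire γ:  (P0=8, P1=0, P2=4, P3=0, P4=2, P5=1, P6=6) → (P0=11, P1=0, P2=4, P3=0, P4=2, P5=1, P6=6)
step 7: fire γ:  (P0=11, P1=0, P2=4, P3=0, P4=2, P5=1, P6=6) → (P0=14, P1=0, P2=4, P3=0, P4=2, P5=1, P6=6)

(P0=14, P1=0, P2=4, P3=0, P4=2, P5=1, P6=6)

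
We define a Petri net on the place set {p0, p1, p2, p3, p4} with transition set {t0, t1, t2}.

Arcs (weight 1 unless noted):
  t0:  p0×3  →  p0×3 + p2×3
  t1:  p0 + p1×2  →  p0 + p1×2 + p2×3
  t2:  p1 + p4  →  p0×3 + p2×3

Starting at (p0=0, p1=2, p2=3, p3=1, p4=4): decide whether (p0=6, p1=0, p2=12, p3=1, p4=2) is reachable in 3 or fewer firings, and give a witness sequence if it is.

YES — reachable via ⟨t2, t0, t2⟩ (3 firings)

step 1: fire t2:  (p0=0, p1=2, p2=3, p3=1, p4=4) → (p0=3, p1=1, p2=6, p3=1, p4=3)
step 2: fire t0:  (p0=3, p1=1, p2=6, p3=1, p4=3) → (p0=3, p1=1, p2=9, p3=1, p4=3)
step 3: fire t2:  (p0=3, p1=1, p2=9, p3=1, p4=3) → (p0=6, p1=0, p2=12, p3=1, p4=2)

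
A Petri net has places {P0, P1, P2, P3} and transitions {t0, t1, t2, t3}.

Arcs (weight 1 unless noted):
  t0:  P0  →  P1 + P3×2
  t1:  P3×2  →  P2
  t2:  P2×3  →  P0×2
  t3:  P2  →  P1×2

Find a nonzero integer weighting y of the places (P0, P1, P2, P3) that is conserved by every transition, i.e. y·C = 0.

Incidence matrix C (rows=places, cols=transitions):
       t0   t1   t2   t3
   P0  -1    0    2    0
   P1   1    0    0    2
   P2   0    1   -3   -1
   P3   2   -2    0    0

Candidate y = [3, 1, 2, 1]; check y·C column-wise:
  col t0: 3·-1 + 1·1 + 2·0 + 1·2 = 0
  col t1: 3·0 + 1·0 + 2·1 + 1·-2 = 0
  col t2: 3·2 + 1·0 + 2·-3 + 1·0 = 0
  col t3: 3·0 + 1·2 + 2·-1 + 1·0 = 0

y = (P0:3, P1:1, P2:2, P3:1)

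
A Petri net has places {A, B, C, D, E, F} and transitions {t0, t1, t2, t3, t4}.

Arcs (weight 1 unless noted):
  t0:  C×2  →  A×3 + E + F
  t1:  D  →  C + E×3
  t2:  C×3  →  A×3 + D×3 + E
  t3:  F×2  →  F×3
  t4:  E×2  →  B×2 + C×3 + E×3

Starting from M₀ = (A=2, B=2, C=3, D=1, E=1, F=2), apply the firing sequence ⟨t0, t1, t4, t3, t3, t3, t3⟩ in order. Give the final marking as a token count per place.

step 1: fire t0:  (A=2, B=2, C=3, D=1, E=1, F=2) → (A=5, B=2, C=1, D=1, E=2, F=3)
step 2: fire t1:  (A=5, B=2, C=1, D=1, E=2, F=3) → (A=5, B=2, C=2, D=0, E=5, F=3)
step 3: fire t4:  (A=5, B=2, C=2, D=0, E=5, F=3) → (A=5, B=4, C=5, D=0, E=6, F=3)
step 4: fire t3:  (A=5, B=4, C=5, D=0, E=6, F=3) → (A=5, B=4, C=5, D=0, E=6, F=4)
step 5: fire t3:  (A=5, B=4, C=5, D=0, E=6, F=4) → (A=5, B=4, C=5, D=0, E=6, F=5)
step 6: fire t3:  (A=5, B=4, C=5, D=0, E=6, F=5) → (A=5, B=4, C=5, D=0, E=6, F=6)
step 7: fire t3:  (A=5, B=4, C=5, D=0, E=6, F=6) → (A=5, B=4, C=5, D=0, E=6, F=7)

(A=5, B=4, C=5, D=0, E=6, F=7)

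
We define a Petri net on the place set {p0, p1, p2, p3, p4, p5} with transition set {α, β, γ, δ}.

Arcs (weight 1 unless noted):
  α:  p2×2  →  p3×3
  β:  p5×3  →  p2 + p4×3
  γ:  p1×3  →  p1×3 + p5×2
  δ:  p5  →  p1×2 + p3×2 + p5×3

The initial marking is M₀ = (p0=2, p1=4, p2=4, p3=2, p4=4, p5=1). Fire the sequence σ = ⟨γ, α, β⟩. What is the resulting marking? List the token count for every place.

(p0=2, p1=4, p2=3, p3=5, p4=7, p5=0)

step 1: fire γ:  (p0=2, p1=4, p2=4, p3=2, p4=4, p5=1) → (p0=2, p1=4, p2=4, p3=2, p4=4, p5=3)
step 2: fire α:  (p0=2, p1=4, p2=4, p3=2, p4=4, p5=3) → (p0=2, p1=4, p2=2, p3=5, p4=4, p5=3)
step 3: fire β:  (p0=2, p1=4, p2=2, p3=5, p4=4, p5=3) → (p0=2, p1=4, p2=3, p3=5, p4=7, p5=0)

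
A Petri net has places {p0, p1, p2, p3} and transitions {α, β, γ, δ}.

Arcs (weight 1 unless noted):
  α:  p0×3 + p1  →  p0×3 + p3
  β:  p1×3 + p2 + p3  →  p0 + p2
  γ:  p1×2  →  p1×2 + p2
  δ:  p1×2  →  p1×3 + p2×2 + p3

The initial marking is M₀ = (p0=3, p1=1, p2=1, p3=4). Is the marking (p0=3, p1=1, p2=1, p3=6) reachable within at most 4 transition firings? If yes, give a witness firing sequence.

NO — not reachable within 4 firings

depth 0: 1 marking
depth 1: 2 markings reached so far
depth 2: 2 markings reached so far
(frontier empty at depth 2; search complete)
target is not among the 2 markings reachable within 4 steps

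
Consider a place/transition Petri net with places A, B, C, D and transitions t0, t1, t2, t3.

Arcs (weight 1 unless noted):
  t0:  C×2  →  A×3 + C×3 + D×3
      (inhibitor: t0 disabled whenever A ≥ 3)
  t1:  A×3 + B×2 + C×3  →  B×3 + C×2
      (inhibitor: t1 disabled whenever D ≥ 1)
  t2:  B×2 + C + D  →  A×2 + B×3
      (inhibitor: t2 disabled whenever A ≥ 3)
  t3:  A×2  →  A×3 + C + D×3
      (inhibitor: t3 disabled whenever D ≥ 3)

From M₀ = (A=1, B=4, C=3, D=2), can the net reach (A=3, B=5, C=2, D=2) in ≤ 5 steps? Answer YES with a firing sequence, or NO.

NO — not reachable within 5 firings

depth 0: 1 marking
depth 1: 3 markings reached so far
depth 2: 4 markings reached so far
depth 3: 4 markings reached so far
(frontier empty at depth 3; search complete)
target is not among the 4 markings reachable within 5 steps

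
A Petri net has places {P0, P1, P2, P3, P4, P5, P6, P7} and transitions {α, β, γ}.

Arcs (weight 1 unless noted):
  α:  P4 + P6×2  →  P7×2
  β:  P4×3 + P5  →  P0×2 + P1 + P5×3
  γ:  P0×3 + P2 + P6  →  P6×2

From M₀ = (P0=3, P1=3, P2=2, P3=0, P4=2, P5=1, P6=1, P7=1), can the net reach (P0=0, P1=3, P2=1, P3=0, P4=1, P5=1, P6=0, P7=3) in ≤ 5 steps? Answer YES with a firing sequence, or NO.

YES — reachable via ⟨γ, α⟩ (2 firings)

step 1: fire γ:  (P0=3, P1=3, P2=2, P3=0, P4=2, P5=1, P6=1, P7=1) → (P0=0, P1=3, P2=1, P3=0, P4=2, P5=1, P6=2, P7=1)
step 2: fire α:  (P0=0, P1=3, P2=1, P3=0, P4=2, P5=1, P6=2, P7=1) → (P0=0, P1=3, P2=1, P3=0, P4=1, P5=1, P6=0, P7=3)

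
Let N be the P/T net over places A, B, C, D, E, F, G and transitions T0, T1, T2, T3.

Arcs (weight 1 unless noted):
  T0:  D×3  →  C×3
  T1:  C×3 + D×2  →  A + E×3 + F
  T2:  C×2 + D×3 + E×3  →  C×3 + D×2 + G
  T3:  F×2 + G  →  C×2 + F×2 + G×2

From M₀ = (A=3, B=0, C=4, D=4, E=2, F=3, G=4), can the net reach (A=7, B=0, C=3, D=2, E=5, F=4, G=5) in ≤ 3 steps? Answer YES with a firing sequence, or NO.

depth 0: 1 marking
depth 1: 4 markings reached so far
depth 2: 7 markings reached so far
depth 3: 11 markings reached so far
target is not among the 11 markings reachable within 3 steps

NO — not reachable within 3 firings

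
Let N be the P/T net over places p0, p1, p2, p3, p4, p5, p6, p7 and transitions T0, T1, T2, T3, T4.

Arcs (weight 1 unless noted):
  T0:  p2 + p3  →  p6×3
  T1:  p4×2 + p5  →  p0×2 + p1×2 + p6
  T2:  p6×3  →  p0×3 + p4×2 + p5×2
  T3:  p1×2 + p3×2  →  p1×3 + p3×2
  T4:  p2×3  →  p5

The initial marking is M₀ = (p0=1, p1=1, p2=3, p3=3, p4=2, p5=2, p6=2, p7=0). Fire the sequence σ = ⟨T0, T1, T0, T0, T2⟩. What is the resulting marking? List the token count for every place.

(p0=6, p1=3, p2=0, p3=0, p4=2, p5=3, p6=9, p7=0)

step 1: fire T0:  (p0=1, p1=1, p2=3, p3=3, p4=2, p5=2, p6=2, p7=0) → (p0=1, p1=1, p2=2, p3=2, p4=2, p5=2, p6=5, p7=0)
step 2: fire T1:  (p0=1, p1=1, p2=2, p3=2, p4=2, p5=2, p6=5, p7=0) → (p0=3, p1=3, p2=2, p3=2, p4=0, p5=1, p6=6, p7=0)
step 3: fire T0:  (p0=3, p1=3, p2=2, p3=2, p4=0, p5=1, p6=6, p7=0) → (p0=3, p1=3, p2=1, p3=1, p4=0, p5=1, p6=9, p7=0)
step 4: fire T0:  (p0=3, p1=3, p2=1, p3=1, p4=0, p5=1, p6=9, p7=0) → (p0=3, p1=3, p2=0, p3=0, p4=0, p5=1, p6=12, p7=0)
step 5: fire T2:  (p0=3, p1=3, p2=0, p3=0, p4=0, p5=1, p6=12, p7=0) → (p0=6, p1=3, p2=0, p3=0, p4=2, p5=3, p6=9, p7=0)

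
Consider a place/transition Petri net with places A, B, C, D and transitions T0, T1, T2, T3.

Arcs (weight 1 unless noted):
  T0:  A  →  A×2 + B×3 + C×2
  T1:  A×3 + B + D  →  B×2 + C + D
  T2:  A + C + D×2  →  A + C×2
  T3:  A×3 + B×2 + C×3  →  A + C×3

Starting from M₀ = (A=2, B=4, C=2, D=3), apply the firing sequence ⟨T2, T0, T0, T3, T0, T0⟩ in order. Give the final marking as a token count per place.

(A=4, B=14, C=11, D=1)

step 1: fire T2:  (A=2, B=4, C=2, D=3) → (A=2, B=4, C=3, D=1)
step 2: fire T0:  (A=2, B=4, C=3, D=1) → (A=3, B=7, C=5, D=1)
step 3: fire T0:  (A=3, B=7, C=5, D=1) → (A=4, B=10, C=7, D=1)
step 4: fire T3:  (A=4, B=10, C=7, D=1) → (A=2, B=8, C=7, D=1)
step 5: fire T0:  (A=2, B=8, C=7, D=1) → (A=3, B=11, C=9, D=1)
step 6: fire T0:  (A=3, B=11, C=9, D=1) → (A=4, B=14, C=11, D=1)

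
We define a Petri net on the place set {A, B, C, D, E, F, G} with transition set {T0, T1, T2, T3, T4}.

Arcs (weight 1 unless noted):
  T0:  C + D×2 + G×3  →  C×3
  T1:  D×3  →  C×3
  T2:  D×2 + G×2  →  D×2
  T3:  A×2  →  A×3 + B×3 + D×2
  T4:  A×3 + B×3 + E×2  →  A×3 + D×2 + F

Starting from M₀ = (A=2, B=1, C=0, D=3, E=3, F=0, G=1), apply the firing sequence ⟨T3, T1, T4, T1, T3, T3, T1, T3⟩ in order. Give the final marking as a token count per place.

(A=6, B=10, C=9, D=4, E=1, F=1, G=1)

step 1: fire T3:  (A=2, B=1, C=0, D=3, E=3, F=0, G=1) → (A=3, B=4, C=0, D=5, E=3, F=0, G=1)
step 2: fire T1:  (A=3, B=4, C=0, D=5, E=3, F=0, G=1) → (A=3, B=4, C=3, D=2, E=3, F=0, G=1)
step 3: fire T4:  (A=3, B=4, C=3, D=2, E=3, F=0, G=1) → (A=3, B=1, C=3, D=4, E=1, F=1, G=1)
step 4: fire T1:  (A=3, B=1, C=3, D=4, E=1, F=1, G=1) → (A=3, B=1, C=6, D=1, E=1, F=1, G=1)
step 5: fire T3:  (A=3, B=1, C=6, D=1, E=1, F=1, G=1) → (A=4, B=4, C=6, D=3, E=1, F=1, G=1)
step 6: fire T3:  (A=4, B=4, C=6, D=3, E=1, F=1, G=1) → (A=5, B=7, C=6, D=5, E=1, F=1, G=1)
step 7: fire T1:  (A=5, B=7, C=6, D=5, E=1, F=1, G=1) → (A=5, B=7, C=9, D=2, E=1, F=1, G=1)
step 8: fire T3:  (A=5, B=7, C=9, D=2, E=1, F=1, G=1) → (A=6, B=10, C=9, D=4, E=1, F=1, G=1)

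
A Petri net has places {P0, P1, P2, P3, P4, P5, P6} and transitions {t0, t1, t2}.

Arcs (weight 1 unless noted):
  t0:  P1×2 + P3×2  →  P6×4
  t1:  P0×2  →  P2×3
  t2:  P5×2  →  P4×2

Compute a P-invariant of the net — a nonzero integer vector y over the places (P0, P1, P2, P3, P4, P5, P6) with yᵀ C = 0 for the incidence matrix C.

Incidence matrix C (rows=places, cols=transitions):
       t0   t1   t2
   P0   0   -2    0
   P1  -2    0    0
   P2   0    3    0
   P3  -2    0    0
   P4   0    0    2
   P5   0    0   -2
   P6   4    0    0

Candidate y = [3, 0, 2, 0, 0, 0, 0]; check y·C column-wise:
  col t0: 3·0 + 0·-2 + 2·0 + 0·-2 + 0·4 = 0
  col t1: 3·-2 + 2·3 = 0
  col t2: 3·0 + 2·0 + 0·2 + 0·-2 = 0

y = (P0:3, P1:0, P2:2, P3:0, P4:0, P5:0, P6:0)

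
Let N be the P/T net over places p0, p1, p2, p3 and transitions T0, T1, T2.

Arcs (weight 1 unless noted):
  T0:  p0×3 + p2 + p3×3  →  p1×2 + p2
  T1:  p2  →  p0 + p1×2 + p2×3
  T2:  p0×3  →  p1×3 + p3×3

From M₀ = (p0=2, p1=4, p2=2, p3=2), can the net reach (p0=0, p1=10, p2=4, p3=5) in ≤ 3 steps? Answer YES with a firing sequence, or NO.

depth 0: 1 marking
depth 1: 2 markings reached so far
depth 2: 4 markings reached so far
depth 3: 6 markings reached so far
target is not among the 6 markings reachable within 3 steps

NO — not reachable within 3 firings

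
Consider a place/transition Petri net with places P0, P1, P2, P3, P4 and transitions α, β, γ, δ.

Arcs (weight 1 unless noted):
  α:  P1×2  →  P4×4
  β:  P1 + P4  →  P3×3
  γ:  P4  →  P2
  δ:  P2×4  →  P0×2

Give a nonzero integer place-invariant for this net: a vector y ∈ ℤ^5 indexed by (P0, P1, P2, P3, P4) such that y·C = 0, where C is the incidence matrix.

Incidence matrix C (rows=places, cols=transitions):
        α    β    γ    δ
   P0   0    0    0    2
   P1  -2   -1    0    0
   P2   0    0    1   -4
   P3   0    3    0    0
   P4   4   -1   -1    0

Candidate y = [2, 2, 1, 1, 1]; check y·C column-wise:
  col α: 2·0 + 2·-2 + 1·0 + 1·0 + 1·4 = 0
  col β: 2·0 + 2·-1 + 1·0 + 1·3 + 1·-1 = 0
  col γ: 2·0 + 2·0 + 1·1 + 1·0 + 1·-1 = 0
  col δ: 2·2 + 2·0 + 1·-4 + 1·0 + 1·0 = 0

y = (P0:2, P1:2, P2:1, P3:1, P4:1)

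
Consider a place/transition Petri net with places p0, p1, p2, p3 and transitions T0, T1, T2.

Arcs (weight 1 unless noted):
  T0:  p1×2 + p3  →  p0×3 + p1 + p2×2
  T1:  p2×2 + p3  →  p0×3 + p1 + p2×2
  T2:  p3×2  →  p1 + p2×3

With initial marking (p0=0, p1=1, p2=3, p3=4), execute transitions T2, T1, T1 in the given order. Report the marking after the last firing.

step 1: fire T2:  (p0=0, p1=1, p2=3, p3=4) → (p0=0, p1=2, p2=6, p3=2)
step 2: fire T1:  (p0=0, p1=2, p2=6, p3=2) → (p0=3, p1=3, p2=6, p3=1)
step 3: fire T1:  (p0=3, p1=3, p2=6, p3=1) → (p0=6, p1=4, p2=6, p3=0)

(p0=6, p1=4, p2=6, p3=0)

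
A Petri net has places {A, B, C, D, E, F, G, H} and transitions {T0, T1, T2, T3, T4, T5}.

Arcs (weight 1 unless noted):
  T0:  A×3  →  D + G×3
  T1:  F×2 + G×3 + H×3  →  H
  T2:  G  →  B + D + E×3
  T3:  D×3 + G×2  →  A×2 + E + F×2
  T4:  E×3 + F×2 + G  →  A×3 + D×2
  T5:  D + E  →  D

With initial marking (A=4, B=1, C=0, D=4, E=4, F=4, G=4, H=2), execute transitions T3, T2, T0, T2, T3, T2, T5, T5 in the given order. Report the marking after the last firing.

step 1: fire T3:  (A=4, B=1, C=0, D=4, E=4, F=4, G=4, H=2) → (A=6, B=1, C=0, D=1, E=5, F=6, G=2, H=2)
step 2: fire T2:  (A=6, B=1, C=0, D=1, E=5, F=6, G=2, H=2) → (A=6, B=2, C=0, D=2, E=8, F=6, G=1, H=2)
step 3: fire T0:  (A=6, B=2, C=0, D=2, E=8, F=6, G=1, H=2) → (A=3, B=2, C=0, D=3, E=8, F=6, G=4, H=2)
step 4: fire T2:  (A=3, B=2, C=0, D=3, E=8, F=6, G=4, H=2) → (A=3, B=3, C=0, D=4, E=11, F=6, G=3, H=2)
step 5: fire T3:  (A=3, B=3, C=0, D=4, E=11, F=6, G=3, H=2) → (A=5, B=3, C=0, D=1, E=12, F=8, G=1, H=2)
step 6: fire T2:  (A=5, B=3, C=0, D=1, E=12, F=8, G=1, H=2) → (A=5, B=4, C=0, D=2, E=15, F=8, G=0, H=2)
step 7: fire T5:  (A=5, B=4, C=0, D=2, E=15, F=8, G=0, H=2) → (A=5, B=4, C=0, D=2, E=14, F=8, G=0, H=2)
step 8: fire T5:  (A=5, B=4, C=0, D=2, E=14, F=8, G=0, H=2) → (A=5, B=4, C=0, D=2, E=13, F=8, G=0, H=2)

(A=5, B=4, C=0, D=2, E=13, F=8, G=0, H=2)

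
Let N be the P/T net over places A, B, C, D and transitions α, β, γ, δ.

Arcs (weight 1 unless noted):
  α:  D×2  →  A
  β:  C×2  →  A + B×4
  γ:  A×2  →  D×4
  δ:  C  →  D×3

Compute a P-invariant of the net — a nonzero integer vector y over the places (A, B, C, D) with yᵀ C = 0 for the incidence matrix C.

y = (A:2, B:1, C:3, D:1)

Incidence matrix C (rows=places, cols=transitions):
        α    β    γ    δ
    A   1    1   -2    0
    B   0    4    0    0
    C   0   -2    0   -1
    D  -2    0    4    3

Candidate y = [2, 1, 3, 1]; check y·C column-wise:
  col α: 2·1 + 1·0 + 3·0 + 1·-2 = 0
  col β: 2·1 + 1·4 + 3·-2 + 1·0 = 0
  col γ: 2·-2 + 1·0 + 3·0 + 1·4 = 0
  col δ: 2·0 + 1·0 + 3·-1 + 1·3 = 0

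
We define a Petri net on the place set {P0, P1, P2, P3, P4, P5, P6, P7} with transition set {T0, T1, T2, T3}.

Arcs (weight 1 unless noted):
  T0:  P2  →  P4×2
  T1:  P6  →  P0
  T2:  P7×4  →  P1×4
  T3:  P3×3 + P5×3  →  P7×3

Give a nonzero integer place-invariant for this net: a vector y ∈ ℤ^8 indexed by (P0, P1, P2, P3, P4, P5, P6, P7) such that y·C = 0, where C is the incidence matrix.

y = (P0:0, P1:0, P2:2, P3:0, P4:1, P5:0, P6:0, P7:0)

Incidence matrix C (rows=places, cols=transitions):
       T0   T1   T2   T3
   P0   0    1    0    0
   P1   0    0    4    0
   P2  -1    0    0    0
   P3   0    0    0   -3
   P4   2    0    0    0
   P5   0    0    0   -3
   P6   0   -1    0    0
   P7   0    0   -4    3

Candidate y = [0, 0, 2, 0, 1, 0, 0, 0]; check y·C column-wise:
  col T0: 2·-1 + 1·2 = 0
  col T1: 0·1 + 2·0 + 1·0 + 0·-1 = 0
  col T2: 0·4 + 2·0 + 1·0 + 0·-4 = 0
  col T3: 2·0 + 0·-3 + 1·0 + 0·-3 + 0·3 = 0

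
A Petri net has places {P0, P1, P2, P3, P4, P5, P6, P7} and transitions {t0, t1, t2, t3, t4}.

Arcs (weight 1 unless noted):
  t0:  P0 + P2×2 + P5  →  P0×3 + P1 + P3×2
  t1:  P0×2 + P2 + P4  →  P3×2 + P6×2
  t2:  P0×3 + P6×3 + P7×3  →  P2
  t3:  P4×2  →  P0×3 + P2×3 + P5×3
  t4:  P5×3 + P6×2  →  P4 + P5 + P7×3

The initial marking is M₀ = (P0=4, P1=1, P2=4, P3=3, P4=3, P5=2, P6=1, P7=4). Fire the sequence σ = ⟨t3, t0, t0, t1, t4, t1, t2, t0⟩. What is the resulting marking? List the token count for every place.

step 1: fire t3:  (P0=4, P1=1, P2=4, P3=3, P4=3, P5=2, P6=1, P7=4) → (P0=7, P1=1, P2=7, P3=3, P4=1, P5=5, P6=1, P7=4)
step 2: fire t0:  (P0=7, P1=1, P2=7, P3=3, P4=1, P5=5, P6=1, P7=4) → (P0=9, P1=2, P2=5, P3=5, P4=1, P5=4, P6=1, P7=4)
step 3: fire t0:  (P0=9, P1=2, P2=5, P3=5, P4=1, P5=4, P6=1, P7=4) → (P0=11, P1=3, P2=3, P3=7, P4=1, P5=3, P6=1, P7=4)
step 4: fire t1:  (P0=11, P1=3, P2=3, P3=7, P4=1, P5=3, P6=1, P7=4) → (P0=9, P1=3, P2=2, P3=9, P4=0, P5=3, P6=3, P7=4)
step 5: fire t4:  (P0=9, P1=3, P2=2, P3=9, P4=0, P5=3, P6=3, P7=4) → (P0=9, P1=3, P2=2, P3=9, P4=1, P5=1, P6=1, P7=7)
step 6: fire t1:  (P0=9, P1=3, P2=2, P3=9, P4=1, P5=1, P6=1, P7=7) → (P0=7, P1=3, P2=1, P3=11, P4=0, P5=1, P6=3, P7=7)
step 7: fire t2:  (P0=7, P1=3, P2=1, P3=11, P4=0, P5=1, P6=3, P7=7) → (P0=4, P1=3, P2=2, P3=11, P4=0, P5=1, P6=0, P7=4)
step 8: fire t0:  (P0=4, P1=3, P2=2, P3=11, P4=0, P5=1, P6=0, P7=4) → (P0=6, P1=4, P2=0, P3=13, P4=0, P5=0, P6=0, P7=4)

(P0=6, P1=4, P2=0, P3=13, P4=0, P5=0, P6=0, P7=4)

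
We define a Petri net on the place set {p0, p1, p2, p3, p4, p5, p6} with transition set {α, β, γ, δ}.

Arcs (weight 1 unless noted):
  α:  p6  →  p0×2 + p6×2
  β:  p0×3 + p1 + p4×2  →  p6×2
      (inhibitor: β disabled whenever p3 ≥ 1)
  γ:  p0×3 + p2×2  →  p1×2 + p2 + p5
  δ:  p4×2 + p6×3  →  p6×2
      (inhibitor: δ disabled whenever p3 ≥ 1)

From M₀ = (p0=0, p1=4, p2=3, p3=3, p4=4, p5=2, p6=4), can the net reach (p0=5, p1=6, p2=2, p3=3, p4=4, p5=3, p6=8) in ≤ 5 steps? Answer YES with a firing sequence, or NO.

YES — reachable via ⟨α, α, α, α, γ⟩ (5 firings)

step 1: fire α:  (p0=0, p1=4, p2=3, p3=3, p4=4, p5=2, p6=4) → (p0=2, p1=4, p2=3, p3=3, p4=4, p5=2, p6=5)
step 2: fire α:  (p0=2, p1=4, p2=3, p3=3, p4=4, p5=2, p6=5) → (p0=4, p1=4, p2=3, p3=3, p4=4, p5=2, p6=6)
step 3: fire α:  (p0=4, p1=4, p2=3, p3=3, p4=4, p5=2, p6=6) → (p0=6, p1=4, p2=3, p3=3, p4=4, p5=2, p6=7)
step 4: fire α:  (p0=6, p1=4, p2=3, p3=3, p4=4, p5=2, p6=7) → (p0=8, p1=4, p2=3, p3=3, p4=4, p5=2, p6=8)
step 5: fire γ:  (p0=8, p1=4, p2=3, p3=3, p4=4, p5=2, p6=8) → (p0=5, p1=6, p2=2, p3=3, p4=4, p5=3, p6=8)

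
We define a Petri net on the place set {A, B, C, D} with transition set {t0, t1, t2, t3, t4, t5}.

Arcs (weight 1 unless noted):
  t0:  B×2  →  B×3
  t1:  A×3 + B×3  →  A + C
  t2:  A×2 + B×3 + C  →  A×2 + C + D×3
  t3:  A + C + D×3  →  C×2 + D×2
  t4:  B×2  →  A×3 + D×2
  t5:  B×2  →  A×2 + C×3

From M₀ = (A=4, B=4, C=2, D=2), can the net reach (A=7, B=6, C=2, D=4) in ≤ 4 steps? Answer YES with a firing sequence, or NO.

NO — not reachable within 4 firings

depth 0: 1 marking
depth 1: 6 markings reached so far
depth 2: 16 markings reached so far
depth 3: 34 markings reached so far
depth 4: 60 markings reached so far
target is not among the 60 markings reachable within 4 steps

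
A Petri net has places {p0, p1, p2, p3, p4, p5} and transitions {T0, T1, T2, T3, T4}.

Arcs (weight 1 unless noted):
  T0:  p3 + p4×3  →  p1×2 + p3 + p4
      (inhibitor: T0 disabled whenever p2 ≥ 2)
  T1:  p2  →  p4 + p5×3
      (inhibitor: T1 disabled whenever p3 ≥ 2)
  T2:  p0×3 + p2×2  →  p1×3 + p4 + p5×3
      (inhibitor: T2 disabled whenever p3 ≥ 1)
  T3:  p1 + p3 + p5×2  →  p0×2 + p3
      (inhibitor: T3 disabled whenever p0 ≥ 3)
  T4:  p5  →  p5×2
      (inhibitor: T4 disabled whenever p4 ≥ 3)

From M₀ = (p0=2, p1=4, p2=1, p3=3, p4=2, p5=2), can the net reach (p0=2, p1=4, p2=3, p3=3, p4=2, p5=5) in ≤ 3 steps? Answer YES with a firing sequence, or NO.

NO — not reachable within 3 firings

depth 0: 1 marking
depth 1: 3 markings reached so far
depth 2: 5 markings reached so far
depth 3: 7 markings reached so far
target is not among the 7 markings reachable within 3 steps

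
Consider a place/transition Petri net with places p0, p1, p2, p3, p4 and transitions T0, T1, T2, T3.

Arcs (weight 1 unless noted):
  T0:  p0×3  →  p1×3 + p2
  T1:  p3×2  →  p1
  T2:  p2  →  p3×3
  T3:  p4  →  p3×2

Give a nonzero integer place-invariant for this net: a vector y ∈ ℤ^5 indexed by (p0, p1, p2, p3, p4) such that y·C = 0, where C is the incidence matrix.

y = (p0:3, p1:2, p2:3, p3:1, p4:2)

Incidence matrix C (rows=places, cols=transitions):
       T0   T1   T2   T3
   p0  -3    0    0    0
   p1   3    1    0    0
   p2   1    0   -1    0
   p3   0   -2    3    2
   p4   0    0    0   -1

Candidate y = [3, 2, 3, 1, 2]; check y·C column-wise:
  col T0: 3·-3 + 2·3 + 3·1 + 1·0 + 2·0 = 0
  col T1: 3·0 + 2·1 + 3·0 + 1·-2 + 2·0 = 0
  col T2: 3·0 + 2·0 + 3·-1 + 1·3 + 2·0 = 0
  col T3: 3·0 + 2·0 + 3·0 + 1·2 + 2·-1 = 0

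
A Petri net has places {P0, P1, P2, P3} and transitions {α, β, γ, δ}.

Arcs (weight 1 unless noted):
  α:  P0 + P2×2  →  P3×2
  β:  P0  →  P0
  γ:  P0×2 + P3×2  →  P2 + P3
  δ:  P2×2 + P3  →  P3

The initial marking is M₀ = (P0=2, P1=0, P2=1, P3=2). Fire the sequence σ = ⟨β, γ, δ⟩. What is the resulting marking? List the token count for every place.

step 1: fire β:  (P0=2, P1=0, P2=1, P3=2) → (P0=2, P1=0, P2=1, P3=2)
step 2: fire γ:  (P0=2, P1=0, P2=1, P3=2) → (P0=0, P1=0, P2=2, P3=1)
step 3: fire δ:  (P0=0, P1=0, P2=2, P3=1) → (P0=0, P1=0, P2=0, P3=1)

(P0=0, P1=0, P2=0, P3=1)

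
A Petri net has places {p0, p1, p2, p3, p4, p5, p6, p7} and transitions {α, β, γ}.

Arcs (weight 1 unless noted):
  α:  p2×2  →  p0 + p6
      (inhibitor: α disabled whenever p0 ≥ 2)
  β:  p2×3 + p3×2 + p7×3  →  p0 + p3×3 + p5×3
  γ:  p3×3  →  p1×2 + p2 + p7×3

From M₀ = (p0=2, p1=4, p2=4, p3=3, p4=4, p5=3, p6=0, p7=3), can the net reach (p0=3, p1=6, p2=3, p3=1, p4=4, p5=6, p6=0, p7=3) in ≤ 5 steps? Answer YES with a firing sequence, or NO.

NO — not reachable within 5 firings

depth 0: 1 marking
depth 1: 3 markings reached so far
depth 2: 4 markings reached so far
depth 3: 4 markings reached so far
(frontier empty at depth 3; search complete)
target is not among the 4 markings reachable within 5 steps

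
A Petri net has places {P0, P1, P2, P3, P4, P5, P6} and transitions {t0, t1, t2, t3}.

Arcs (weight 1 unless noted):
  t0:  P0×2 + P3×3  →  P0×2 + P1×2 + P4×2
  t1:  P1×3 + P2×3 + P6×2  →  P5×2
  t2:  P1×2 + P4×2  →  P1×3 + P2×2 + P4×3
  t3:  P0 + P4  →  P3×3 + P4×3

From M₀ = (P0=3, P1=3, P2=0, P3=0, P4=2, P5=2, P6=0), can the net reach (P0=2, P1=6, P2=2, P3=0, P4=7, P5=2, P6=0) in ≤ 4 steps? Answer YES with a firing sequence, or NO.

step 1: fire t2:  (P0=3, P1=3, P2=0, P3=0, P4=2, P5=2, P6=0) → (P0=3, P1=4, P2=2, P3=0, P4=3, P5=2, P6=0)
step 2: fire t3:  (P0=3, P1=4, P2=2, P3=0, P4=3, P5=2, P6=0) → (P0=2, P1=4, P2=2, P3=3, P4=5, P5=2, P6=0)
step 3: fire t0:  (P0=2, P1=4, P2=2, P3=3, P4=5, P5=2, P6=0) → (P0=2, P1=6, P2=2, P3=0, P4=7, P5=2, P6=0)

YES — reachable via ⟨t2, t3, t0⟩ (3 firings)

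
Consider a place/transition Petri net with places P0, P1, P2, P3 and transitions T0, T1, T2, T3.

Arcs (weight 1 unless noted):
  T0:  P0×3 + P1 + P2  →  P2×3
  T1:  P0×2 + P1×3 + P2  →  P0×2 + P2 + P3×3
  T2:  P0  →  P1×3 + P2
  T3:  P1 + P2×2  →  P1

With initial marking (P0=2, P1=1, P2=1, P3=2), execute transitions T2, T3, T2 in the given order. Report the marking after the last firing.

(P0=0, P1=7, P2=1, P3=2)

step 1: fire T2:  (P0=2, P1=1, P2=1, P3=2) → (P0=1, P1=4, P2=2, P3=2)
step 2: fire T3:  (P0=1, P1=4, P2=2, P3=2) → (P0=1, P1=4, P2=0, P3=2)
step 3: fire T2:  (P0=1, P1=4, P2=0, P3=2) → (P0=0, P1=7, P2=1, P3=2)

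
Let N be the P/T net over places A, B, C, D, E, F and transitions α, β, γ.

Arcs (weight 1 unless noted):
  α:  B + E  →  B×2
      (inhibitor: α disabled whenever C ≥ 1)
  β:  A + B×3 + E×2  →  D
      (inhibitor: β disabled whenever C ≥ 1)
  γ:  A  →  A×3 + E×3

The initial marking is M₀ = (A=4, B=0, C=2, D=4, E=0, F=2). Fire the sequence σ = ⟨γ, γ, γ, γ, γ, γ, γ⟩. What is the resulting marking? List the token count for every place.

step 1: fire γ:  (A=4, B=0, C=2, D=4, E=0, F=2) → (A=6, B=0, C=2, D=4, E=3, F=2)
step 2: fire γ:  (A=6, B=0, C=2, D=4, E=3, F=2) → (A=8, B=0, C=2, D=4, E=6, F=2)
step 3: fire γ:  (A=8, B=0, C=2, D=4, E=6, F=2) → (A=10, B=0, C=2, D=4, E=9, F=2)
step 4: fire γ:  (A=10, B=0, C=2, D=4, E=9, F=2) → (A=12, B=0, C=2, D=4, E=12, F=2)
step 5: fire γ:  (A=12, B=0, C=2, D=4, E=12, F=2) → (A=14, B=0, C=2, D=4, E=15, F=2)
step 6: fire γ:  (A=14, B=0, C=2, D=4, E=15, F=2) → (A=16, B=0, C=2, D=4, E=18, F=2)
step 7: fire γ:  (A=16, B=0, C=2, D=4, E=18, F=2) → (A=18, B=0, C=2, D=4, E=21, F=2)

(A=18, B=0, C=2, D=4, E=21, F=2)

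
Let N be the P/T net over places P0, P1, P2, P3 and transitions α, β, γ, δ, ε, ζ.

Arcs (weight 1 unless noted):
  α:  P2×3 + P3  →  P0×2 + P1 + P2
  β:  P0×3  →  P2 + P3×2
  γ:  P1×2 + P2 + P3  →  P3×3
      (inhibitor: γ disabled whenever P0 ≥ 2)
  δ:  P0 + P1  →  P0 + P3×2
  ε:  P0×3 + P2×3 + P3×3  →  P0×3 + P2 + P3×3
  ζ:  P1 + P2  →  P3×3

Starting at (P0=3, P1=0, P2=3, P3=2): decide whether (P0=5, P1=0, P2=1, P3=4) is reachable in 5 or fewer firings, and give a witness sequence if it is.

depth 0: 1 marking
depth 1: 3 markings reached so far
depth 2: 6 markings reached so far
depth 3: 8 markings reached so far
depth 4: 8 markings reached so far
(frontier empty at depth 4; search complete)
target is not among the 8 markings reachable within 5 steps

NO — not reachable within 5 firings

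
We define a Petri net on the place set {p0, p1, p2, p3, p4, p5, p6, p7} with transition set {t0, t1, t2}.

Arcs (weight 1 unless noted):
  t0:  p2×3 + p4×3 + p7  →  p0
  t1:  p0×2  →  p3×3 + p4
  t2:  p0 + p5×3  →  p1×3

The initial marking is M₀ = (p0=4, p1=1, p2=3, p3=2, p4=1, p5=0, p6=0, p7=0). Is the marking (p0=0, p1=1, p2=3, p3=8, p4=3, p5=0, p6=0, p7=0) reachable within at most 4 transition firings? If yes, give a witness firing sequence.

YES — reachable via ⟨t1, t1⟩ (2 firings)

step 1: fire t1:  (p0=4, p1=1, p2=3, p3=2, p4=1, p5=0, p6=0, p7=0) → (p0=2, p1=1, p2=3, p3=5, p4=2, p5=0, p6=0, p7=0)
step 2: fire t1:  (p0=2, p1=1, p2=3, p3=5, p4=2, p5=0, p6=0, p7=0) → (p0=0, p1=1, p2=3, p3=8, p4=3, p5=0, p6=0, p7=0)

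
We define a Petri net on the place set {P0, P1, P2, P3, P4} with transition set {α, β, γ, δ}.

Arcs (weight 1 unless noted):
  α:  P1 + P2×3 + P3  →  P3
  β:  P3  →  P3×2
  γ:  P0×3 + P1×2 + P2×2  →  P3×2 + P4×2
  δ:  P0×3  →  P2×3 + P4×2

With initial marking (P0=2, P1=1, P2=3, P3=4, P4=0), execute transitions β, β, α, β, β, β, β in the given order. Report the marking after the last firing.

(P0=2, P1=0, P2=0, P3=10, P4=0)

step 1: fire β:  (P0=2, P1=1, P2=3, P3=4, P4=0) → (P0=2, P1=1, P2=3, P3=5, P4=0)
step 2: fire β:  (P0=2, P1=1, P2=3, P3=5, P4=0) → (P0=2, P1=1, P2=3, P3=6, P4=0)
step 3: fire α:  (P0=2, P1=1, P2=3, P3=6, P4=0) → (P0=2, P1=0, P2=0, P3=6, P4=0)
step 4: fire β:  (P0=2, P1=0, P2=0, P3=6, P4=0) → (P0=2, P1=0, P2=0, P3=7, P4=0)
step 5: fire β:  (P0=2, P1=0, P2=0, P3=7, P4=0) → (P0=2, P1=0, P2=0, P3=8, P4=0)
step 6: fire β:  (P0=2, P1=0, P2=0, P3=8, P4=0) → (P0=2, P1=0, P2=0, P3=9, P4=0)
step 7: fire β:  (P0=2, P1=0, P2=0, P3=9, P4=0) → (P0=2, P1=0, P2=0, P3=10, P4=0)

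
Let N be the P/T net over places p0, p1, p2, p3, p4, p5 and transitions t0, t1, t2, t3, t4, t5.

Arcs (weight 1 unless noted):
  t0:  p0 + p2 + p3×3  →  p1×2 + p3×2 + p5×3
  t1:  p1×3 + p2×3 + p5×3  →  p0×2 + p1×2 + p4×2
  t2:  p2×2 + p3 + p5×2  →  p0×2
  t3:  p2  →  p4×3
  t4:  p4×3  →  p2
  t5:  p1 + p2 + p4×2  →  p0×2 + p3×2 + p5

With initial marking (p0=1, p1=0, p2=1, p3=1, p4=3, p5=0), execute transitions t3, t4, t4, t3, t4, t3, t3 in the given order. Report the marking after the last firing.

(p0=1, p1=0, p2=0, p3=1, p4=6, p5=0)

step 1: fire t3:  (p0=1, p1=0, p2=1, p3=1, p4=3, p5=0) → (p0=1, p1=0, p2=0, p3=1, p4=6, p5=0)
step 2: fire t4:  (p0=1, p1=0, p2=0, p3=1, p4=6, p5=0) → (p0=1, p1=0, p2=1, p3=1, p4=3, p5=0)
step 3: fire t4:  (p0=1, p1=0, p2=1, p3=1, p4=3, p5=0) → (p0=1, p1=0, p2=2, p3=1, p4=0, p5=0)
step 4: fire t3:  (p0=1, p1=0, p2=2, p3=1, p4=0, p5=0) → (p0=1, p1=0, p2=1, p3=1, p4=3, p5=0)
step 5: fire t4:  (p0=1, p1=0, p2=1, p3=1, p4=3, p5=0) → (p0=1, p1=0, p2=2, p3=1, p4=0, p5=0)
step 6: fire t3:  (p0=1, p1=0, p2=2, p3=1, p4=0, p5=0) → (p0=1, p1=0, p2=1, p3=1, p4=3, p5=0)
step 7: fire t3:  (p0=1, p1=0, p2=1, p3=1, p4=3, p5=0) → (p0=1, p1=0, p2=0, p3=1, p4=6, p5=0)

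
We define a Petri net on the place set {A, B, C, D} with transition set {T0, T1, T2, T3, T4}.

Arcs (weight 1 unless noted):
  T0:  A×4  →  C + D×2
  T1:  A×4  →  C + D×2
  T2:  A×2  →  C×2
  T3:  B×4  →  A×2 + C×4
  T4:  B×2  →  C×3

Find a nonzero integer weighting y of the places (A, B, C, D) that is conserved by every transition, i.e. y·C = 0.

Incidence matrix C (rows=places, cols=transitions):
       T0   T1   T2   T3   T4
    A  -4   -4   -2    2    0
    B   0    0    0   -4   -2
    C   1    1    2    4    3
    D   2    2    0    0    0

Candidate y = [2, 3, 2, 3]; check y·C column-wise:
  col T0: 2·-4 + 3·0 + 2·1 + 3·2 = 0
  col T1: 2·-4 + 3·0 + 2·1 + 3·2 = 0
  col T2: 2·-2 + 3·0 + 2·2 + 3·0 = 0
  col T3: 2·2 + 3·-4 + 2·4 + 3·0 = 0
  col T4: 2·0 + 3·-2 + 2·3 + 3·0 = 0

y = (A:2, B:3, C:2, D:3)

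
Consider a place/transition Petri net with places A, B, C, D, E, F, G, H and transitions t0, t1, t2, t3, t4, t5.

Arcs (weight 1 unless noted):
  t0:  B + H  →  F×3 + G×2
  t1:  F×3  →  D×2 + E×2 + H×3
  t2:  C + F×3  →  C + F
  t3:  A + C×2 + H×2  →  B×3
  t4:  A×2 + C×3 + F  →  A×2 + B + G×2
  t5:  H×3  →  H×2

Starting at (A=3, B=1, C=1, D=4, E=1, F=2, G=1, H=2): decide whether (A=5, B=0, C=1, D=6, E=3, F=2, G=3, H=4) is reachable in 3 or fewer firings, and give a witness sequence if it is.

NO — not reachable within 3 firings

depth 0: 1 marking
depth 1: 2 markings reached so far
depth 2: 4 markings reached so far
depth 3: 7 markings reached so far
target is not among the 7 markings reachable within 3 steps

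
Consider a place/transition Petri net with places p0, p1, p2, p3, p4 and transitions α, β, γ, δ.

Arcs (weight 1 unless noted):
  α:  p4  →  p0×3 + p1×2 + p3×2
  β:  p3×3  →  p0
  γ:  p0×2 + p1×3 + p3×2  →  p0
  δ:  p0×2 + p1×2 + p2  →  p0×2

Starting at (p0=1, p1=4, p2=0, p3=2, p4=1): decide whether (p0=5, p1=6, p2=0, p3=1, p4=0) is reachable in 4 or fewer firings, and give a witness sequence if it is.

step 1: fire α:  (p0=1, p1=4, p2=0, p3=2, p4=1) → (p0=4, p1=6, p2=0, p3=4, p4=0)
step 2: fire β:  (p0=4, p1=6, p2=0, p3=4, p4=0) → (p0=5, p1=6, p2=0, p3=1, p4=0)

YES — reachable via ⟨α, β⟩ (2 firings)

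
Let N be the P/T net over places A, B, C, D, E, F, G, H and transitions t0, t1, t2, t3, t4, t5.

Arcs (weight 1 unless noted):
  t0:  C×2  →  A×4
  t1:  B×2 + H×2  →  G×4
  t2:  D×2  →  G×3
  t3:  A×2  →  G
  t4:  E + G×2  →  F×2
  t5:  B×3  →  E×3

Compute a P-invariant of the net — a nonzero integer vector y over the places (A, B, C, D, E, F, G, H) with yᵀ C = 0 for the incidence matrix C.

Incidence matrix C (rows=places, cols=transitions):
       t0   t1   t2   t3   t4   t5
    A   4    0    0   -2    0    0
    B   0   -2    0    0    0   -3
    C  -2    0    0    0    0    0
    D   0    0   -2    0    0    0
    E   0    0    0    0   -1    3
    F   0    0    0    0    2    0
    G   0    4    3    1   -2    0
    H   0   -2    0    0    0    0

Candidate y = [1, 4, 2, 3, 4, 4, 2, 0]; check y·C column-wise:
  col t0: 1·4 + 4·0 + 2·-2 + 3·0 + 4·0 + 4·0 + 2·0 = 0
  col t1: 1·0 + 4·-2 + 2·0 + 3·0 + 4·0 + 4·0 + 2·4 + 0·-2 = 0
  col t2: 1·0 + 4·0 + 2·0 + 3·-2 + 4·0 + 4·0 + 2·3 = 0
  col t3: 1·-2 + 4·0 + 2·0 + 3·0 + 4·0 + 4·0 + 2·1 = 0
  col t4: 1·0 + 4·0 + 2·0 + 3·0 + 4·-1 + 4·2 + 2·-2 = 0
  col t5: 1·0 + 4·-3 + 2·0 + 3·0 + 4·3 + 4·0 + 2·0 = 0

y = (A:1, B:4, C:2, D:3, E:4, F:4, G:2, H:0)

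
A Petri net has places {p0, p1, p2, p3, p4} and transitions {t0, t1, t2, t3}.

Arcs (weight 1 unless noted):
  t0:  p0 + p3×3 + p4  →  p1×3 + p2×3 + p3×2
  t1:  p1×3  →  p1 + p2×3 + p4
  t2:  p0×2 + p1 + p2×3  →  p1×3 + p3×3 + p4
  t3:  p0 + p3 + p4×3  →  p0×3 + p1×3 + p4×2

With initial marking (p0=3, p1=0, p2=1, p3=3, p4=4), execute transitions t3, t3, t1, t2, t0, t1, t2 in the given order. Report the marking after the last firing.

(p0=2, p1=9, p2=4, p3=6, p4=5)

step 1: fire t3:  (p0=3, p1=0, p2=1, p3=3, p4=4) → (p0=5, p1=3, p2=1, p3=2, p4=3)
step 2: fire t3:  (p0=5, p1=3, p2=1, p3=2, p4=3) → (p0=7, p1=6, p2=1, p3=1, p4=2)
step 3: fire t1:  (p0=7, p1=6, p2=1, p3=1, p4=2) → (p0=7, p1=4, p2=4, p3=1, p4=3)
step 4: fire t2:  (p0=7, p1=4, p2=4, p3=1, p4=3) → (p0=5, p1=6, p2=1, p3=4, p4=4)
step 5: fire t0:  (p0=5, p1=6, p2=1, p3=4, p4=4) → (p0=4, p1=9, p2=4, p3=3, p4=3)
step 6: fire t1:  (p0=4, p1=9, p2=4, p3=3, p4=3) → (p0=4, p1=7, p2=7, p3=3, p4=4)
step 7: fire t2:  (p0=4, p1=7, p2=7, p3=3, p4=4) → (p0=2, p1=9, p2=4, p3=6, p4=5)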